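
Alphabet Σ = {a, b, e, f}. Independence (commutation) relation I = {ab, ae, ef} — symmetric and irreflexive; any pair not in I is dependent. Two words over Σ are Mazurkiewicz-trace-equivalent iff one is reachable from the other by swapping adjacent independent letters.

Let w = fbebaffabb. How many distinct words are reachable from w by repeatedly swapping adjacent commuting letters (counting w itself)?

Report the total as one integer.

12

0(f) covers ∅
1(b) covers 0:f
2(e) covers 1:b
3(b) covers 2:e
4(a) covers 0:f
5(f) covers 3:b, 4:a
6(f) covers 5:f
7(a) covers 6:f
8(b) covers 6:f
9(b) covers 8:b
floor of heap: 0:f
completions by unplaced set U, small U first (add the entries for U minus each lowest piece of U):
  |U|=1: {7}:1  {9}:1
  |U|=2: {7,9}:2  {8,9}:1
  |U|=3: {7,8,9}:3
  |U|=4: {6,7,8,9}:3
  |U|=5: {5,6,7,8,9}:3
  |U|=6: {3,5,6,7,8,9}:3  {4,5,6,7,8,9}:3
  |U|=7: {2,3,5,6,7,8,9}:3  {3,4,5,6,7,8,9}:6
  |U|=8: {1,2,3,5,6,7,8,9}:3  {2,3,4,5,6,7,8,9}:9
  start at 0(f): 12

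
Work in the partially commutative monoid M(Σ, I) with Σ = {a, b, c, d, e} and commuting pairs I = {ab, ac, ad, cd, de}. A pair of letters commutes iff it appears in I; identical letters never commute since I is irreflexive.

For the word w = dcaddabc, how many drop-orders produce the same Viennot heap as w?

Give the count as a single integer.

112

piece 0:d — minimal
piece 1:c — minimal
piece 2:a — minimal
piece 3:d rests on {0:d}
piece 4:d rests on {3:d}
piece 5:a rests on {2:a}
piece 6:b rests on {1:c, 4:d}
piece 7:c rests on {6:b}
minimal pieces: {0:d, 1:c, 2:a}
ways to finish when only these pieces remain (= sum over removing one remaining piece with nothing left below it):
  1 left: {5}→1  {7}→1
  2 left: {2,5}→1  {5,7}→2  {6,7}→1
  3 left: {1,6,7}→1  {2,5,7}→3  {4,6,7}→1  {5,6,7}→3
  4 left: {1,4,6,7}→2  {1,5,6,7}→4  {2,5,6,7}→6  {3,4,6,7}→1  {4,5,6,7}→4
  5 left: {0,3,4,6,7}→1  {1,2,5,6,7}→10  {1,3,4,6,7}→3  {1,4,5,6,7}→10  {2,4,5,6,7}→10  {3,4,5,6,7}→5
  6 left: {0,1,3,4,6,7}→4  {0,3,4,5,6,7}→6  {1,2,4,5,6,7}→30  {1,3,4,5,6,7}→18  {2,3,4,5,6,7}→15
  placing 0:d first → 63 extensions
  placing 1:c first → 21 extensions
  placing 2:a first → 28 extensions
total linear extensions = 112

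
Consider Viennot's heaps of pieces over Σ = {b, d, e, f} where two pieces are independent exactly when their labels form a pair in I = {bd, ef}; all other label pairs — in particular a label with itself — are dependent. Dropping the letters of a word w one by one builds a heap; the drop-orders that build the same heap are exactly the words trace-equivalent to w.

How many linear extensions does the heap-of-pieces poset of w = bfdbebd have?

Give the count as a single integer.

#0=b has no predecessor
#1=f depends on [0:b]
#2=d depends on [1:f]
#3=b depends on [1:f]
#4=e depends on [2:d, 3:b]
#5=b depends on [4:e]
#6=d depends on [4:e]
sources: [0:b]
N(rest) = Σ N(rest − s) over sources s of rest; N(one piece) = 1:
  size 1 → [5]=1  [6]=1
  size 2 → [5,6]=2
  size 3 → [4,5,6]=2
  size 4 → [2,4,5,6]=2  [3,4,5,6]=2
  size 5 → [2,3,4,5,6]=4
  first=0(b) contributes 4

4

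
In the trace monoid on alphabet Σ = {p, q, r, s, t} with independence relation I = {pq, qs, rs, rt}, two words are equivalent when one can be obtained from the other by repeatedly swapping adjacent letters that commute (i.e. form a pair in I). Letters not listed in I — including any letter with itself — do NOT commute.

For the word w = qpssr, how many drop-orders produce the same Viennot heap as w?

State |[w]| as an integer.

9

#0=q has no predecessor
#1=p has no predecessor
#2=s depends on [1:p]
#3=s depends on [2:s]
#4=r depends on [0:q, 1:p]
sources: [0:q, 1:p]
N(rest) = Σ N(rest − s) over sources s of rest; N(one piece) = 1:
  size 1 → [3]=1  [4]=1
  size 2 → [0,4]=1  [2,3]=1  [3,4]=2
  size 3 → [0,3,4]=3  [2,3,4]=3
  first=0(q) contributes 3
  first=1(p) contributes 6
|[w]| = 9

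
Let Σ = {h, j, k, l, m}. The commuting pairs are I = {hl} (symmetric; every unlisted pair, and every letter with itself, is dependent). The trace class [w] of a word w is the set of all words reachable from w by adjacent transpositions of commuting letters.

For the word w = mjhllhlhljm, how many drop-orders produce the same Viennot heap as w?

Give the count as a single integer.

35

drop 0:m onto floor
drop 1:j onto {0:m}
drop 2:h onto {1:j}
drop 3:l onto {1:j}
drop 4:l onto {3:l}
drop 5:h onto {2:h}
drop 6:l onto {4:l}
drop 7:h onto {5:h}
drop 8:l onto {6:l}
drop 9:j onto {7:h, 8:l}
drop 10:m onto {9:j}
ground layer = {0:m}
drop-orders for the pieces not yet dropped (sum over which currently-grounded one goes next):
  1 to go: {10} 1
  2 to go: {9,10} 1
  3 to go: {7,9,10} 1  {8,9,10} 1
  4 to go: {5,7,9,10} 1  {6,8,9,10} 1  {7,8,9,10} 2
  5 to go: {2,5,7,9,10} 1  {4,6,8,9,10} 1  {5,7,8,9,10} 3  {6,7,8,9,10} 3
  6 to go: {2,5,7,8,9,10} 4  {3,4,6,8,9,10} 1  {4,6,7,8,9,10} 4  {5,6,7,8,9,10} 6
  7 to go: {2,5,6,7,8,9,10} 10  {3,4,6,7,8,9,10} 5  {4,5,6,7,8,9,10} 10
  8 to go: {2,4,5,6,7,8,9,10} 20  {3,4,5,6,7,8,9,10} 15
  9 to go: {2,3,4,5,6,7,8,9,10} 35
  if 0:m drops first: 35 orders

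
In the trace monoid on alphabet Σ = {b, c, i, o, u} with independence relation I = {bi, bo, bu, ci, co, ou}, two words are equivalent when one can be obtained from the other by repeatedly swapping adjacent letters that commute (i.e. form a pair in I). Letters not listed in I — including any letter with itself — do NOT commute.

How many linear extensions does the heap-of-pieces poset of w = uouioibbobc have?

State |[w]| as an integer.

955

drop 0:u onto floor
drop 1:o onto floor
drop 2:u onto {0:u}
drop 3:i onto {1:o, 2:u}
drop 4:o onto {3:i}
drop 5:i onto {4:o}
drop 6:b onto floor
drop 7:b onto {6:b}
drop 8:o onto {5:i}
drop 9:b onto {7:b}
drop 10:c onto {2:u, 9:b}
ground layer = {0:u, 1:o, 6:b}
drop-orders for the pieces not yet dropped (sum over which currently-grounded one goes next):
  1 to go: {8} 1  {10} 1
  2 to go: {5,8} 1  {8,10} 2  {9,10} 1
  3 to go: {4,5,8} 1  {5,8,10} 3  {7,9,10} 1  {8,9,10} 3
  4 to go: {3,4,5,8} 1  {4,5,8,10} 4  {5,8,9,10} 6  {6,7,9,10} 1  {7,8,9,10} 4
  5 to go: {1,3,4,5,8} 1  {3,4,5,8,10} 5  {4,5,8,9,10} 10  {5,7,8,9,10} 10  {6,7,8,9,10} 5
  6 to go: {1,3,4,5,8,10} 6  {2,3,4,5,8,10} 5  {3,4,5,8,9,10} 15  {4,5,7,8,9,10} 20  {5,6,7,8,9,10} 15
  7 to go: {0,2,3,4,5,8,10} 5  {1,2,3,4,5,8,10} 11  {1,3,4,5,8,9,10} 21  {2,3,4,5,8,9,10} 20  {3,4,5,7,8,9,10} 35  {4,5,6,7,8,9,10} 35
  8 to go: {0,1,2,3,4,5,8,10} 16  {0,2,3,4,5,8,9,10} 25  {1,2,3,4,5,8,9,10} 52  {1,3,4,5,7,8,9,10} 56  {2,3,4,5,7,8,9,10} 55  {3,4,5,6,7,8,9,10} 70
  9 to go: {0,1,2,3,4,5,8,9,10} 93  {0,2,3,4,5,7,8,9,10} 80  {1,2,3,4,5,7,8,9,10} 163  {1,3,4,5,6,7,8,9,10} 126  {2,3,4,5,6,7,8,9,10} 125
  if 0:u drops first: 414 orders
  if 1:o drops first: 205 orders
  if 6:b drops first: 336 orders
heap linearizations: 955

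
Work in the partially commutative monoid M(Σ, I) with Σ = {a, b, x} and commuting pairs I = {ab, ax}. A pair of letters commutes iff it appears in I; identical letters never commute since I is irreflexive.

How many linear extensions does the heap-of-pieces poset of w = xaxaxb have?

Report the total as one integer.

15

#0=x has no predecessor
#1=a has no predecessor
#2=x depends on [0:x]
#3=a depends on [1:a]
#4=x depends on [2:x]
#5=b depends on [4:x]
sources: [0:x, 1:a]
N(rest) = Σ N(rest − s) over sources s of rest; N(one piece) = 1:
  size 1 → [3]=1  [5]=1
  size 2 → [1,3]=1  [3,5]=2  [4,5]=1
  size 3 → [1,3,5]=3  [2,4,5]=1  [3,4,5]=3
  size 4 → [0,2,4,5]=1  [1,3,4,5]=6  [2,3,4,5]=4
  first=0(x) contributes 10
  first=1(a) contributes 5
|[w]| = 15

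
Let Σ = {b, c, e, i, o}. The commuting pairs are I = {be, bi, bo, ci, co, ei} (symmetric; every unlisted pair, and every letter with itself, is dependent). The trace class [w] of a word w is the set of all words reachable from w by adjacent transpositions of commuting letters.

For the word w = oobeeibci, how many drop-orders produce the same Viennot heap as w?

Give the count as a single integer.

246

piece 0:o — minimal
piece 1:o rests on {0:o}
piece 2:b — minimal
piece 3:e rests on {1:o}
piece 4:e rests on {3:e}
piece 5:i rests on {1:o}
piece 6:b rests on {2:b}
piece 7:c rests on {4:e, 6:b}
piece 8:i rests on {5:i}
minimal pieces: {0:o, 2:b}
ways to finish when only these pieces remain (= sum over removing one remaining piece with nothing left below it):
  1 left: {7}→1  {8}→1
  2 left: {4,7}→1  {5,8}→1  {6,7}→1  {7,8}→2
  3 left: {2,6,7}→1  {3,4,7}→1  {4,6,7}→2  {4,7,8}→3  {5,7,8}→3  {6,7,8}→3
  4 left: {2,4,6,7}→3  {2,6,7,8}→4  {3,4,6,7}→3  {3,4,7,8}→4  {4,5,7,8}→6  {4,6,7,8}→8  {5,6,7,8}→6
  5 left: {2,3,4,6,7}→6  {2,4,6,7,8}→15  {2,5,6,7,8}→10  {3,4,5,7,8}→10  {3,4,6,7,8}→15  {4,5,6,7,8}→20
  6 left: {1,3,4,5,7,8}→10  {2,3,4,6,7,8}→36  {2,4,5,6,7,8}→45  {3,4,5,6,7,8}→45
  7 left: {0,1,3,4,5,7,8}→10  {1,3,4,5,6,7,8}→55  {2,3,4,5,6,7,8}→126
  placing 0:o first → 181 extensions
  placing 2:b first → 65 extensions
total linear extensions = 246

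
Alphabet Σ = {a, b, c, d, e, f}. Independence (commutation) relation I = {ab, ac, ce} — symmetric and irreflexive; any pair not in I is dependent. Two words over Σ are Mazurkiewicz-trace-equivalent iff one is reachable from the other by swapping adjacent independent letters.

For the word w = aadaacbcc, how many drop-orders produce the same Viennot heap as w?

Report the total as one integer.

15

piece 0:a — minimal
piece 1:a rests on {0:a}
piece 2:d rests on {1:a}
piece 3:a rests on {2:d}
piece 4:a rests on {3:a}
piece 5:c rests on {2:d}
piece 6:b rests on {5:c}
piece 7:c rests on {6:b}
piece 8:c rests on {7:c}
minimal pieces: {0:a}
ways to finish when only these pieces remain (= sum over removing one remaining piece with nothing left below it):
  1 left: {4}→1  {8}→1
  2 left: {3,4}→1  {4,8}→2  {7,8}→1
  3 left: {3,4,8}→3  {4,7,8}→3  {6,7,8}→1
  4 left: {3,4,7,8}→6  {4,6,7,8}→4  {5,6,7,8}→1
  5 left: {3,4,6,7,8}→10  {4,5,6,7,8}→5
  6 left: {3,4,5,6,7,8}→15
  7 left: {2,3,4,5,6,7,8}→15
  placing 0:a first → 15 extensions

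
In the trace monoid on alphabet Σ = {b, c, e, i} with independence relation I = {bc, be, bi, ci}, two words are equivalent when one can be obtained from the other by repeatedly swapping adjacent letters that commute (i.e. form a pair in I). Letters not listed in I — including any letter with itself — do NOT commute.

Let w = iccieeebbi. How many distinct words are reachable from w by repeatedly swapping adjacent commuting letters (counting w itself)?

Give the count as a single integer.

drop 0:i onto floor
drop 1:c onto floor
drop 2:c onto {1:c}
drop 3:i onto {0:i}
drop 4:e onto {2:c, 3:i}
drop 5:e onto {4:e}
drop 6:e onto {5:e}
drop 7:b onto floor
drop 8:b onto {7:b}
drop 9:i onto {6:e}
ground layer = {0:i, 1:c, 7:b}
drop-orders for the pieces not yet dropped (sum over which currently-grounded one goes next):
  1 to go: {8} 1  {9} 1
  2 to go: {6,9} 1  {7,8} 1  {8,9} 2
  3 to go: {5,6,9} 1  {6,8,9} 3  {7,8,9} 3
  4 to go: {4,5,6,9} 1  {5,6,8,9} 4  {6,7,8,9} 6
  5 to go: {2,4,5,6,9} 1  {3,4,5,6,9} 1  {4,5,6,8,9} 5  {5,6,7,8,9} 10
  6 to go: {0,3,4,5,6,9} 1  {1,2,4,5,6,9} 1  {2,3,4,5,6,9} 2  {2,4,5,6,8,9} 6  {3,4,5,6,8,9} 6  {4,5,6,7,8,9} 15
  7 to go: {0,2,3,4,5,6,9} 3  {0,3,4,5,6,8,9} 7  {1,2,3,4,5,6,9} 3  {1,2,4,5,6,8,9} 7  {2,3,4,5,6,8,9} 14  {2,4,5,6,7,8,9} 21  {3,4,5,6,7,8,9} 21
  8 to go: {0,1,2,3,4,5,6,9} 6  {0,2,3,4,5,6,8,9} 24  {0,3,4,5,6,7,8,9} 28  {1,2,3,4,5,6,8,9} 24  {1,2,4,5,6,7,8,9} 28  {2,3,4,5,6,7,8,9} 56
  if 0:i drops first: 108 orders
  if 1:c drops first: 108 orders
  if 7:b drops first: 54 orders
heap linearizations: 270

270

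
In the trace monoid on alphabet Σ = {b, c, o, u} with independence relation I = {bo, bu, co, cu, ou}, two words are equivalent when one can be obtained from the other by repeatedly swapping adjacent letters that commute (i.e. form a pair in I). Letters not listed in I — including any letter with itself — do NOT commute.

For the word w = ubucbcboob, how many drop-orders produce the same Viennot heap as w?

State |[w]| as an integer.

1260

0(u) covers ∅
1(b) covers ∅
2(u) covers 0:u
3(c) covers 1:b
4(b) covers 3:c
5(c) covers 4:b
6(b) covers 5:c
7(o) covers ∅
8(o) covers 7:o
9(b) covers 6:b
floor of heap: 0:u, 1:b, 7:o
completions by unplaced set U, small U first (add the entries for U minus each lowest piece of U):
  |U|=1: {2}:1  {8}:1  {9}:1
  |U|=2: {0,2}:1  {2,8}:2  {2,9}:2  {6,9}:1  {7,8}:1  {8,9}:2
  |U|=3: {0,2,8}:3  {0,2,9}:3  {2,6,9}:3  {2,7,8}:3  {2,8,9}:6  {5,6,9}:1  {6,8,9}:3  {7,8,9}:3
  |U|=4: {0,2,6,9}:6  {0,2,7,8}:6  {0,2,8,9}:12  {2,5,6,9}:4  {2,6,8,9}:12  {2,7,8,9}:12  {4,5,6,9}:1  {5,6,8,9}:4  {6,7,8,9}:6
  |U|=5: {0,2,5,6,9}:10  {0,2,6,8,9}:30  {0,2,7,8,9}:30  {2,4,5,6,9}:5  {2,5,6,8,9}:20  {2,6,7,8,9}:30  {3,4,5,6,9}:1  {4,5,6,8,9}:5  {5,6,7,8,9}:10
  |U|=6: {0,2,4,5,6,9}:15  {0,2,5,6,8,9}:60  {0,2,6,7,8,9}:90  {1,3,4,5,6,9}:1  {2,3,4,5,6,9}:6  {2,4,5,6,8,9}:30  {2,5,6,7,8,9}:60  {3,4,5,6,8,9}:6  {4,5,6,7,8,9}:15
  |U|=7: {0,2,3,4,5,6,9}:21  {0,2,4,5,6,8,9}:105  {0,2,5,6,7,8,9}:210  {1,2,3,4,5,6,9}:7  {1,3,4,5,6,8,9}:7  {2,3,4,5,6,8,9}:42  {2,4,5,6,7,8,9}:105  {3,4,5,6,7,8,9}:21
  |U|=8: {0,1,2,3,4,5,6,9}:28  {0,2,3,4,5,6,8,9}:168  {0,2,4,5,6,7,8,9}:420  {1,2,3,4,5,6,8,9}:56  {1,3,4,5,6,7,8,9}:28  {2,3,4,5,6,7,8,9}:168
  start at 0(u): 252
  start at 1(b): 756
  start at 7(o): 252
sum over floor = 1260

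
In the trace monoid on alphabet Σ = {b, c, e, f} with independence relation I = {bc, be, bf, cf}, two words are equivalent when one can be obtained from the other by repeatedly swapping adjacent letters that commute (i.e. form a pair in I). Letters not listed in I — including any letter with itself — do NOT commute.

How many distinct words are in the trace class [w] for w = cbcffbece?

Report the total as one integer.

216

0(c) covers ∅
1(b) covers ∅
2(c) covers 0:c
3(f) covers ∅
4(f) covers 3:f
5(b) covers 1:b
6(e) covers 2:c, 4:f
7(c) covers 6:e
8(e) covers 7:c
floor of heap: 0:c, 1:b, 3:f
completions by unplaced set U, small U first (add the entries for U minus each lowest piece of U):
  |U|=1: {5}:1  {8}:1
  |U|=2: {1,5}:1  {5,8}:2  {7,8}:1
  |U|=3: {1,5,8}:3  {5,7,8}:3  {6,7,8}:1
  |U|=4: {1,5,7,8}:6  {2,6,7,8}:1  {4,6,7,8}:1  {5,6,7,8}:4
  |U|=5: {0,2,6,7,8}:1  {1,5,6,7,8}:10  {2,4,6,7,8}:2  {2,5,6,7,8}:5  {3,4,6,7,8}:1  {4,5,6,7,8}:5
  |U|=6: {0,2,4,6,7,8}:3  {0,2,5,6,7,8}:6  {1,2,5,6,7,8}:15  {1,4,5,6,7,8}:15  {2,3,4,6,7,8}:3  {2,4,5,6,7,8}:12  {3,4,5,6,7,8}:6
  |U|=7: {0,1,2,5,6,7,8}:21  {0,2,3,4,6,7,8}:6  {0,2,4,5,6,7,8}:21  {1,2,4,5,6,7,8}:42  {1,3,4,5,6,7,8}:21  {2,3,4,5,6,7,8}:21
  start at 0(c): 84
  start at 1(b): 48
  start at 3(f): 84
sum over floor = 216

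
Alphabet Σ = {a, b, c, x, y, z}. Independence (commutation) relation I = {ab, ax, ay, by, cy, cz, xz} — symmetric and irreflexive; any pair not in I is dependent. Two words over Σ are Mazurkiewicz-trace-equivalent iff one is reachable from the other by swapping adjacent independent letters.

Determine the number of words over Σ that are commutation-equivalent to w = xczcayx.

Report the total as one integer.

22

piece 0:x — minimal
piece 1:c rests on {0:x}
piece 2:z — minimal
piece 3:c rests on {1:c}
piece 4:a rests on {2:z, 3:c}
piece 5:y rests on {0:x, 2:z}
piece 6:x rests on {3:c, 5:y}
minimal pieces: {0:x, 2:z}
ways to finish when only these pieces remain (= sum over removing one remaining piece with nothing left below it):
  1 left: {4}→1  {6}→1
  2 left: {4,6}→2  {5,6}→1
  3 left: {3,4,6}→2  {4,5,6}→3
  4 left: {1,3,4,6}→2  {2,4,5,6}→3  {3,4,5,6}→5
  5 left: {1,3,4,5,6}→7  {2,3,4,5,6}→8
  placing 0:x first → 15 extensions
  placing 2:z first → 7 extensions
total linear extensions = 22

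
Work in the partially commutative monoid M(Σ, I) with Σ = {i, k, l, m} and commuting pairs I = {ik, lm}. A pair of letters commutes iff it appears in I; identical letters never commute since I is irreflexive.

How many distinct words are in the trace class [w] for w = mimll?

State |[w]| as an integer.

0(m) covers ∅
1(i) covers 0:m
2(m) covers 1:i
3(l) covers 1:i
4(l) covers 3:l
floor of heap: 0:m
completions by unplaced set U, small U first (add the entries for U minus each lowest piece of U):
  |U|=1: {2}:1  {4}:1
  |U|=2: {2,4}:2  {3,4}:1
  |U|=3: {2,3,4}:3
  start at 0(m): 3

3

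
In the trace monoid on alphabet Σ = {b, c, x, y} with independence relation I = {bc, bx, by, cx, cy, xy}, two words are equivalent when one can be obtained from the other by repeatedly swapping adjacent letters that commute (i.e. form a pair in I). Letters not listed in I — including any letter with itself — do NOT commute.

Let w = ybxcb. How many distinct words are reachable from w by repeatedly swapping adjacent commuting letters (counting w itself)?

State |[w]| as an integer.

60

piece 0:y — minimal
piece 1:b — minimal
piece 2:x — minimal
piece 3:c — minimal
piece 4:b rests on {1:b}
minimal pieces: {0:y, 1:b, 2:x, 3:c}
ways to finish when only these pieces remain (= sum over removing one remaining piece with nothing left below it):
  1 left: {0}→1  {2}→1  {3}→1  {4}→1
  2 left: {0,2}→2  {0,3}→2  {0,4}→2  {1,4}→1  {2,3}→2  {2,4}→2  {3,4}→2
  3 left: {0,1,4}→3  {0,2,3}→6  {0,2,4}→6  {0,3,4}→6  {1,2,4}→3  {1,3,4}→3  {2,3,4}→6
  placing 0:y first → 12 extensions
  placing 1:b first → 24 extensions
  placing 2:x first → 12 extensions
  placing 3:c first → 12 extensions
total linear extensions = 60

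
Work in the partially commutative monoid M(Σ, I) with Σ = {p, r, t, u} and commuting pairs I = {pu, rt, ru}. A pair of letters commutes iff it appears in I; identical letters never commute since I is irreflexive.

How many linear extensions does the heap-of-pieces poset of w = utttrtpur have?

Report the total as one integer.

#0=u has no predecessor
#1=t depends on [0:u]
#2=t depends on [1:t]
#3=t depends on [2:t]
#4=r has no predecessor
#5=t depends on [3:t]
#6=p depends on [4:r, 5:t]
#7=u depends on [5:t]
#8=r depends on [6:p]
sources: [0:u, 4:r]
N(rest) = Σ N(rest − s) over sources s of rest; N(one piece) = 1:
  size 1 → [7]=1  [8]=1
  size 2 → [6,8]=1  [7,8]=2
  size 3 → [4,6,8]=1  [6,7,8]=3
  size 4 → [4,6,7,8]=4  [5,6,7,8]=3
  size 5 → [3,5,6,7,8]=3  [4,5,6,7,8]=7
  size 6 → [2,3,5,6,7,8]=3  [3,4,5,6,7,8]=10
  size 7 → [1,2,3,5,6,7,8]=3  [2,3,4,5,6,7,8]=13
  first=0(u) contributes 16
  first=4(r) contributes 3
|[w]| = 19

19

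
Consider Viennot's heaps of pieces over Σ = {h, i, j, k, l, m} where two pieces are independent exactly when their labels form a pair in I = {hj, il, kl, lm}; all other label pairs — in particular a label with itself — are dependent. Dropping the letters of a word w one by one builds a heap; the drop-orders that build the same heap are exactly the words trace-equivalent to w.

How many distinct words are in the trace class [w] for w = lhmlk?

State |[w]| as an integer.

3

#0=l has no predecessor
#1=h depends on [0:l]
#2=m depends on [1:h]
#3=l depends on [1:h]
#4=k depends on [2:m]
sources: [0:l]
N(rest) = Σ N(rest − s) over sources s of rest; N(one piece) = 1:
  size 1 → [3]=1  [4]=1
  size 2 → [2,4]=1  [3,4]=2
  size 3 → [2,3,4]=3
  first=0(l) contributes 3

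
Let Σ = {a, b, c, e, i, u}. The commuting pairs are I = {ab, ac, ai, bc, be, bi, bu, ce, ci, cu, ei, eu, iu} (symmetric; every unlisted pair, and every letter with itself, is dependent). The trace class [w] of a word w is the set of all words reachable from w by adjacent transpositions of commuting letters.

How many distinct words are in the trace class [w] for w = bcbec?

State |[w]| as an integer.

piece 0:b — minimal
piece 1:c — minimal
piece 2:b rests on {0:b}
piece 3:e — minimal
piece 4:c rests on {1:c}
minimal pieces: {0:b, 1:c, 3:e}
ways to finish when only these pieces remain (= sum over removing one remaining piece with nothing left below it):
  1 left: {2}→1  {3}→1  {4}→1
  2 left: {0,2}→1  {1,4}→1  {2,3}→2  {2,4}→2  {3,4}→2
  3 left: {0,2,3}→3  {0,2,4}→3  {1,2,4}→3  {1,3,4}→3  {2,3,4}→6
  placing 0:b first → 12 extensions
  placing 1:c first → 12 extensions
  placing 3:e first → 6 extensions
total linear extensions = 30

30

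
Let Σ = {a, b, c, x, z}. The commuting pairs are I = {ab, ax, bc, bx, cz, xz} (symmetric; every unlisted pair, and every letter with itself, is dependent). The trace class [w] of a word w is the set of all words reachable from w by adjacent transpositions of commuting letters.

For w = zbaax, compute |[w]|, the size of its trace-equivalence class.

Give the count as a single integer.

0(z) covers ∅
1(b) covers 0:z
2(a) covers 0:z
3(a) covers 2:a
4(x) covers ∅
floor of heap: 0:z, 4:x
completions by unplaced set U, small U first (add the entries for U minus each lowest piece of U):
  |U|=1: {1}:1  {3}:1  {4}:1
  |U|=2: {1,3}:2  {1,4}:2  {2,3}:1  {3,4}:2
  |U|=3: {1,2,3}:3  {1,3,4}:6  {2,3,4}:3
  start at 0(z): 12
  start at 4(x): 3
sum over floor = 15

15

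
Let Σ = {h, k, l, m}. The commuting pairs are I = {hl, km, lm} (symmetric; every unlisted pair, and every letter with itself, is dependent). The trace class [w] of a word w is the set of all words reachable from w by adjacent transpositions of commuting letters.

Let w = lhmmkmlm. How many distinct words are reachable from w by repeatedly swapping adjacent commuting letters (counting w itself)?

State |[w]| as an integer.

0(l) covers ∅
1(h) covers ∅
2(m) covers 1:h
3(m) covers 2:m
4(k) covers 0:l, 1:h
5(m) covers 3:m
6(l) covers 4:k
7(m) covers 5:m
floor of heap: 0:l, 1:h
completions by unplaced set U, small U first (add the entries for U minus each lowest piece of U):
  |U|=1: {6}:1  {7}:1
  |U|=2: {4,6}:1  {5,7}:1  {6,7}:2
  |U|=3: {0,4,6}:1  {3,5,7}:1  {4,6,7}:3  {5,6,7}:3
  |U|=4: {0,4,6,7}:4  {2,3,5,7}:1  {3,5,6,7}:4  {4,5,6,7}:6
  |U|=5: {0,4,5,6,7}:10  {2,3,5,6,7}:5  {3,4,5,6,7}:10
  |U|=6: {0,3,4,5,6,7}:20  {2,3,4,5,6,7}:15
  start at 0(l): 15
  start at 1(h): 35
sum over floor = 50

50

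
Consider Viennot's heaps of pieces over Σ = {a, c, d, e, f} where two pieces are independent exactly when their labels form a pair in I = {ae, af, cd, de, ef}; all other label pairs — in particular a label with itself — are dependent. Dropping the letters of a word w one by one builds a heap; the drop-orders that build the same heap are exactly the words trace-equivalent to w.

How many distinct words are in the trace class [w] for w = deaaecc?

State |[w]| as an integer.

10

drop 0:d onto floor
drop 1:e onto floor
drop 2:a onto {0:d}
drop 3:a onto {2:a}
drop 4:e onto {1:e}
drop 5:c onto {3:a, 4:e}
drop 6:c onto {5:c}
ground layer = {0:d, 1:e}
drop-orders for the pieces not yet dropped (sum over which currently-grounded one goes next):
  1 to go: {6} 1
  2 to go: {5,6} 1
  3 to go: {3,5,6} 1  {4,5,6} 1
  4 to go: {1,4,5,6} 1  {2,3,5,6} 1  {3,4,5,6} 2
  5 to go: {0,2,3,5,6} 1  {1,3,4,5,6} 3  {2,3,4,5,6} 3
  if 0:d drops first: 6 orders
  if 1:e drops first: 4 orders
heap linearizations: 10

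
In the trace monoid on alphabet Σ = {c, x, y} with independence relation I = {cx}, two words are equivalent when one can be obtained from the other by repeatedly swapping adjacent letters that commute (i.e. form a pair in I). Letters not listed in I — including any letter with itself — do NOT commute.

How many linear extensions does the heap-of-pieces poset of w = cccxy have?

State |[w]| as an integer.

4

0(c) covers ∅
1(c) covers 0:c
2(c) covers 1:c
3(x) covers ∅
4(y) covers 2:c, 3:x
floor of heap: 0:c, 3:x
completions by unplaced set U, small U first (add the entries for U minus each lowest piece of U):
  |U|=1: {4}:1
  |U|=2: {2,4}:1  {3,4}:1
  |U|=3: {1,2,4}:1  {2,3,4}:2
  start at 0(c): 3
  start at 3(x): 1
sum over floor = 4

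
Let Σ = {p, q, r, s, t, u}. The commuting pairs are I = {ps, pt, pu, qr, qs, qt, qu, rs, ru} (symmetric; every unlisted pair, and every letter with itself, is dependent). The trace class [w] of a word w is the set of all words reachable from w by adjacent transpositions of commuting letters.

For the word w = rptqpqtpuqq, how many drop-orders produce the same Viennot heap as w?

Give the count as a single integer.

piece 0:r — minimal
piece 1:p rests on {0:r}
piece 2:t rests on {0:r}
piece 3:q rests on {1:p}
piece 4:p rests on {3:q}
piece 5:q rests on {4:p}
piece 6:t rests on {2:t}
piece 7:p rests on {5:q}
piece 8:u rests on {6:t}
piece 9:q rests on {7:p}
piece 10:q rests on {9:q}
minimal pieces: {0:r}
ways to finish when only these pieces remain (= sum over removing one remaining piece with nothing left below it):
  1 left: {8}→1  {10}→1
  2 left: {6,8}→1  {8,10}→2  {9,10}→1
  3 left: {2,6,8}→1  {6,8,10}→3  {7,9,10}→1  {8,9,10}→3
  4 left: {2,6,8,10}→4  {5,7,9,10}→1  {6,8,9,10}→6  {7,8,9,10}→4
  5 left: {2,6,8,9,10}→10  {4,5,7,9,10}→1  {5,7,8,9,10}→5  {6,7,8,9,10}→10
  6 left: {2,6,7,8,9,10}→20  {3,4,5,7,9,10}→1  {4,5,7,8,9,10}→6  {5,6,7,8,9,10}→15
  7 left: {1,3,4,5,7,9,10}→1  {2,5,6,7,8,9,10}→35  {3,4,5,7,8,9,10}→7  {4,5,6,7,8,9,10}→21
  8 left: {1,3,4,5,7,8,9,10}→8  {2,4,5,6,7,8,9,10}→56  {3,4,5,6,7,8,9,10}→28
  9 left: {1,3,4,5,6,7,8,9,10}→36  {2,3,4,5,6,7,8,9,10}→84
  placing 0:r first → 120 extensions

120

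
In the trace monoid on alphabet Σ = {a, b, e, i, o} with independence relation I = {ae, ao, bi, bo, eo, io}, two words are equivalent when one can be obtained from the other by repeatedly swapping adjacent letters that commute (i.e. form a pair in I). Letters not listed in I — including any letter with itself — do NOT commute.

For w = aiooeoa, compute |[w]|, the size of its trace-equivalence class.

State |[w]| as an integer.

70

piece 0:a — minimal
piece 1:i rests on {0:a}
piece 2:o — minimal
piece 3:o rests on {2:o}
piece 4:e rests on {1:i}
piece 5:o rests on {3:o}
piece 6:a rests on {1:i}
minimal pieces: {0:a, 2:o}
ways to finish when only these pieces remain (= sum over removing one remaining piece with nothing left below it):
  1 left: {4}→1  {5}→1  {6}→1
  2 left: {3,5}→1  {4,5}→2  {4,6}→2  {5,6}→2
  3 left: {1,4,6}→2  {2,3,5}→1  {3,4,5}→3  {3,5,6}→3  {4,5,6}→6
  4 left: {0,1,4,6}→2  {1,4,5,6}→8  {2,3,4,5}→4  {2,3,5,6}→4  {3,4,5,6}→12
  5 left: {0,1,4,5,6}→10  {1,3,4,5,6}→20  {2,3,4,5,6}→20
  placing 0:a first → 40 extensions
  placing 2:o first → 30 extensions
total linear extensions = 70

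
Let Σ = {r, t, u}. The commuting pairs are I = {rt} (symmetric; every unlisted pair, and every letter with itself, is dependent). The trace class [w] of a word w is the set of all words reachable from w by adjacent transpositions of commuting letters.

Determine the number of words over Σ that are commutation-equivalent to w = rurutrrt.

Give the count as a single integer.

6

#0=r has no predecessor
#1=u depends on [0:r]
#2=r depends on [1:u]
#3=u depends on [2:r]
#4=t depends on [3:u]
#5=r depends on [3:u]
#6=r depends on [5:r]
#7=t depends on [4:t]
sources: [0:r]
N(rest) = Σ N(rest − s) over sources s of rest; N(one piece) = 1:
  size 1 → [6]=1  [7]=1
  size 2 → [4,7]=1  [5,6]=1  [6,7]=2
  size 3 → [4,6,7]=3  [5,6,7]=3
  size 4 → [4,5,6,7]=6
  size 5 → [3,4,5,6,7]=6
  size 6 → [2,3,4,5,6,7]=6
  first=0(r) contributes 6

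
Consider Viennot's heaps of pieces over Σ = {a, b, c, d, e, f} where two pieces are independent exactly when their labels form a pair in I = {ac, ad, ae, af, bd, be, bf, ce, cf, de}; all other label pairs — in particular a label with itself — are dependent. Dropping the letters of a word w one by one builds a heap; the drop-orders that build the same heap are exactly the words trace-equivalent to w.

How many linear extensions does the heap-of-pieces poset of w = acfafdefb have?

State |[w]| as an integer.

0(a) covers ∅
1(c) covers ∅
2(f) covers ∅
3(a) covers 0:a
4(f) covers 2:f
5(d) covers 1:c, 4:f
6(e) covers 4:f
7(f) covers 5:d, 6:e
8(b) covers 1:c, 3:a
floor of heap: 0:a, 1:c, 2:f
completions by unplaced set U, small U first (add the entries for U minus each lowest piece of U):
  |U|=1: {7}:1  {8}:1
  |U|=2: {3,8}:1  {5,7}:1  {6,7}:1  {7,8}:2
  |U|=3: {0,3,8}:1  {3,7,8}:3  {5,6,7}:2  {5,7,8}:3  {6,7,8}:3
  |U|=4: {0,3,7,8}:4  {1,5,7,8}:3  {3,5,7,8}:6  {3,6,7,8}:6  {4,5,6,7}:2  {5,6,7,8}:8
  |U|=5: {0,3,5,7,8}:10  {0,3,6,7,8}:10  {1,3,5,7,8}:9  {1,5,6,7,8}:11  {2,4,5,6,7}:2  {3,5,6,7,8}:20  {4,5,6,7,8}:10
  |U|=6: {0,1,3,5,7,8}:19  {0,3,5,6,7,8}:40  {1,3,5,6,7,8}:40  {1,4,5,6,7,8}:21  {2,4,5,6,7,8}:12  {3,4,5,6,7,8}:30
  |U|=7: {0,1,3,5,6,7,8}:99  {0,3,4,5,6,7,8}:70  {1,2,4,5,6,7,8}:33  {1,3,4,5,6,7,8}:91  {2,3,4,5,6,7,8}:42
  start at 0(a): 166
  start at 1(c): 112
  start at 2(f): 260
sum over floor = 538

538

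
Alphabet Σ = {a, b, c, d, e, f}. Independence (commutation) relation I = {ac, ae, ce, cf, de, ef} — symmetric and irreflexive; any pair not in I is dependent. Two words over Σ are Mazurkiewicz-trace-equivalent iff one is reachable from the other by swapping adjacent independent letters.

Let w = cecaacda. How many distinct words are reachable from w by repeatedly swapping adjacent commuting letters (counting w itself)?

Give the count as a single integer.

0(c) covers ∅
1(e) covers ∅
2(c) covers 0:c
3(a) covers ∅
4(a) covers 3:a
5(c) covers 2:c
6(d) covers 4:a, 5:c
7(a) covers 6:d
floor of heap: 0:c, 1:e, 3:a
completions by unplaced set U, small U first (add the entries for U minus each lowest piece of U):
  |U|=1: {1}:1  {7}:1
  |U|=2: {1,7}:2  {6,7}:1
  |U|=3: {1,6,7}:3  {4,6,7}:1  {5,6,7}:1
  |U|=4: {1,4,6,7}:4  {1,5,6,7}:4  {2,5,6,7}:1  {3,4,6,7}:1  {4,5,6,7}:2
  |U|=5: {0,2,5,6,7}:1  {1,2,5,6,7}:5  {1,3,4,6,7}:5  {1,4,5,6,7}:10  {2,4,5,6,7}:3  {3,4,5,6,7}:3
  |U|=6: {0,1,2,5,6,7}:6  {0,2,4,5,6,7}:4  {1,2,4,5,6,7}:18  {1,3,4,5,6,7}:18  {2,3,4,5,6,7}:6
  start at 0(c): 42
  start at 1(e): 10
  start at 3(a): 28
sum over floor = 80

80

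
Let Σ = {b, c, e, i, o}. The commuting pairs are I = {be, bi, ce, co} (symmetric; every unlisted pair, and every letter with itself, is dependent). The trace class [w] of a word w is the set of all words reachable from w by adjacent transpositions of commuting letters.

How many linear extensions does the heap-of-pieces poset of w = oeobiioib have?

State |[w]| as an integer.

piece 0:o — minimal
piece 1:e rests on {0:o}
piece 2:o rests on {1:e}
piece 3:b rests on {2:o}
piece 4:i rests on {2:o}
piece 5:i rests on {4:i}
piece 6:o rests on {3:b, 5:i}
piece 7:i rests on {6:o}
piece 8:b rests on {6:o}
minimal pieces: {0:o}
ways to finish when only these pieces remain (= sum over removing one remaining piece with nothing left below it):
  1 left: {7}→1  {8}→1
  2 left: {7,8}→2
  3 left: {6,7,8}→2
  4 left: {3,6,7,8}→2  {5,6,7,8}→2
  5 left: {3,5,6,7,8}→4  {4,5,6,7,8}→2
  6 left: {3,4,5,6,7,8}→6
  7 left: {2,3,4,5,6,7,8}→6
  placing 0:o first → 6 extensions

6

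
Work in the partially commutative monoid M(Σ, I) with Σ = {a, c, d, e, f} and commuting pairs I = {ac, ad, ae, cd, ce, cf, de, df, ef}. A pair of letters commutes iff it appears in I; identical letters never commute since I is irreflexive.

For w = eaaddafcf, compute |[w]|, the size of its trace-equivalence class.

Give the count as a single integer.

1512

0(e) covers ∅
1(a) covers ∅
2(a) covers 1:a
3(d) covers ∅
4(d) covers 3:d
5(a) covers 2:a
6(f) covers 5:a
7(c) covers ∅
8(f) covers 6:f
floor of heap: 0:e, 1:a, 3:d, 7:c
completions by unplaced set U, small U first (add the entries for U minus each lowest piece of U):
  |U|=1: {0}:1  {4}:1  {7}:1  {8}:1
  |U|=2: {0,4}:2  {0,7}:2  {0,8}:2  {3,4}:1  {4,7}:2  {4,8}:2  {6,8}:1  {7,8}:2
  |U|=3: {0,3,4}:3  {0,4,7}:6  {0,4,8}:6  {0,6,8}:3  {0,7,8}:6  {3,4,7}:3  {3,4,8}:3  {4,6,8}:3  {4,7,8}:6  {5,6,8}:1  {6,7,8}:3
  |U|=4: {0,3,4,7}:12  {0,3,4,8}:12  {0,4,6,8}:12  {0,4,7,8}:24  {0,5,6,8}:4  {0,6,7,8}:12  {2,5,6,8}:1  {3,4,6,8}:6  {3,4,7,8}:12  {4,5,6,8}:4  {4,6,7,8}:12  {5,6,7,8}:4
  |U|=5: {0,2,5,6,8}:5  {0,3,4,6,8}:30  {0,3,4,7,8}:60  {0,4,5,6,8}:20  {0,4,6,7,8}:60  {0,5,6,7,8}:20  {1,2,5,6,8}:1  {2,4,5,6,8}:5  {2,5,6,7,8}:5  {3,4,5,6,8}:10  {3,4,6,7,8}:30  {4,5,6,7,8}:20
  |U|=6: {0,1,2,5,6,8}:6  {0,2,4,5,6,8}:30  {0,2,5,6,7,8}:30  {0,3,4,5,6,8}:60  {0,3,4,6,7,8}:180  {0,4,5,6,7,8}:120  {1,2,4,5,6,8}:6  {1,2,5,6,7,8}:6  {2,3,4,5,6,8}:15  {2,4,5,6,7,8}:30  {3,4,5,6,7,8}:60
  |U|=7: {0,1,2,4,5,6,8}:42  {0,1,2,5,6,7,8}:42  {0,2,3,4,5,6,8}:105  {0,2,4,5,6,7,8}:210  {0,3,4,5,6,7,8}:420  {1,2,3,4,5,6,8}:21  {1,2,4,5,6,7,8}:42  {2,3,4,5,6,7,8}:105
  start at 0(e): 168
  start at 1(a): 840
  start at 3(d): 336
  start at 7(c): 168
sum over floor = 1512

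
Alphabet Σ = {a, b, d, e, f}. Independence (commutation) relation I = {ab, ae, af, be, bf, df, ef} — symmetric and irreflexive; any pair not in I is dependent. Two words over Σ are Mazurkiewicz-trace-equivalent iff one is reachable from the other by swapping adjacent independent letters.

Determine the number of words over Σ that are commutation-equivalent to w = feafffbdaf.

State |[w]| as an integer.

1512

0(f) covers ∅
1(e) covers ∅
2(a) covers ∅
3(f) covers 0:f
4(f) covers 3:f
5(f) covers 4:f
6(b) covers ∅
7(d) covers 1:e, 2:a, 6:b
8(a) covers 7:d
9(f) covers 5:f
floor of heap: 0:f, 1:e, 2:a, 6:b
completions by unplaced set U, small U first (add the entries for U minus each lowest piece of U):
  |U|=1: {8}:1  {9}:1
  |U|=2: {5,9}:1  {7,8}:1  {8,9}:2
  |U|=3: {1,7,8}:1  {2,7,8}:1  {4,5,9}:1  {5,8,9}:3  {6,7,8}:1  {7,8,9}:3
  |U|=4: {1,2,7,8}:2  {1,6,7,8}:2  {1,7,8,9}:4  {2,6,7,8}:2  {2,7,8,9}:4  {3,4,5,9}:1  {4,5,8,9}:4  {5,7,8,9}:6  {6,7,8,9}:4
  |U|=5: {0,3,4,5,9}:1  {1,2,6,7,8}:6  {1,2,7,8,9}:10  {1,5,7,8,9}:10  {1,6,7,8,9}:10  {2,5,7,8,9}:10  {2,6,7,8,9}:10  {3,4,5,8,9}:5  {4,5,7,8,9}:10  {5,6,7,8,9}:10
  |U|=6: {0,3,4,5,8,9}:6  {1,2,5,7,8,9}:30  {1,2,6,7,8,9}:36  {1,4,5,7,8,9}:20  {1,5,6,7,8,9}:30  {2,4,5,7,8,9}:20  {2,5,6,7,8,9}:30  {3,4,5,7,8,9}:15  {4,5,6,7,8,9}:20
  |U|=7: {0,3,4,5,7,8,9}:21  {1,2,4,5,7,8,9}:70  {1,2,5,6,7,8,9}:126  {1,3,4,5,7,8,9}:35  {1,4,5,6,7,8,9}:70  {2,3,4,5,7,8,9}:35  {2,4,5,6,7,8,9}:70  {3,4,5,6,7,8,9}:35
  |U|=8: {0,1,3,4,5,7,8,9}:56  {0,2,3,4,5,7,8,9}:56  {0,3,4,5,6,7,8,9}:56  {1,2,3,4,5,7,8,9}:140  {1,2,4,5,6,7,8,9}:336  {1,3,4,5,6,7,8,9}:140  {2,3,4,5,6,7,8,9}:140
  start at 0(f): 756
  start at 1(e): 252
  start at 2(a): 252
  start at 6(b): 252
sum over floor = 1512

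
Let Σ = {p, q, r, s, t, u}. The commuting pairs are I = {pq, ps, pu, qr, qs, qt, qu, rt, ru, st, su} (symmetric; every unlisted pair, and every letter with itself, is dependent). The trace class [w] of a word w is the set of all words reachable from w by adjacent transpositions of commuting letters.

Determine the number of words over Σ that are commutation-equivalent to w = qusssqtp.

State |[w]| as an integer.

drop 0:q onto floor
drop 1:u onto floor
drop 2:s onto floor
drop 3:s onto {2:s}
drop 4:s onto {3:s}
drop 5:q onto {0:q}
drop 6:t onto {1:u}
drop 7:p onto {6:t}
ground layer = {0:q, 1:u, 2:s}
drop-orders for the pieces not yet dropped (sum over which currently-grounded one goes next):
  1 to go: {4} 1  {5} 1  {7} 1
  2 to go: {0,5} 1  {3,4} 1  {4,5} 2  {4,7} 2  {5,7} 2  {6,7} 1
  3 to go: {0,4,5} 3  {0,5,7} 3  {1,6,7} 1  {2,3,4} 1  {3,4,5} 3  {3,4,7} 3  {4,5,7} 6  {4,6,7} 3  {5,6,7} 3
  4 to go: {0,3,4,5} 6  {0,4,5,7} 12  {0,5,6,7} 6  {1,4,6,7} 4  {1,5,6,7} 4  {2,3,4,5} 4  {2,3,4,7} 4  {3,4,5,7} 12  {3,4,6,7} 6  {4,5,6,7} 12
  5 to go: {0,1,5,6,7} 10  {0,2,3,4,5} 10  {0,3,4,5,7} 30  {0,4,5,6,7} 30  {1,3,4,6,7} 10  {1,4,5,6,7} 20  {2,3,4,5,7} 20  {2,3,4,6,7} 10  {3,4,5,6,7} 30
  6 to go: {0,1,4,5,6,7} 60  {0,2,3,4,5,7} 60  {0,3,4,5,6,7} 90  {1,2,3,4,6,7} 20  {1,3,4,5,6,7} 60  {2,3,4,5,6,7} 60
  if 0:q drops first: 140 orders
  if 1:u drops first: 210 orders
  if 2:s drops first: 210 orders
heap linearizations: 560

560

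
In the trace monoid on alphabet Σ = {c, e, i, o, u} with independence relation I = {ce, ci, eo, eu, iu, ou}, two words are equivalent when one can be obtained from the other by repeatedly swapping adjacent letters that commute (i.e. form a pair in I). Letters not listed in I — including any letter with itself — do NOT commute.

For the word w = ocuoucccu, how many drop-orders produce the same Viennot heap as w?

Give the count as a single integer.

3

piece 0:o — minimal
piece 1:c rests on {0:o}
piece 2:u rests on {1:c}
piece 3:o rests on {1:c}
piece 4:u rests on {2:u}
piece 5:c rests on {3:o, 4:u}
piece 6:c rests on {5:c}
piece 7:c rests on {6:c}
piece 8:u rests on {7:c}
minimal pieces: {0:o}
ways to finish when only these pieces remain (= sum over removing one remaining piece with nothing left below it):
  1 left: {8}→1
  2 left: {7,8}→1
  3 left: {6,7,8}→1
  4 left: {5,6,7,8}→1
  5 left: {3,5,6,7,8}→1  {4,5,6,7,8}→1
  6 left: {2,4,5,6,7,8}→1  {3,4,5,6,7,8}→2
  7 left: {2,3,4,5,6,7,8}→3
  placing 0:o first → 3 extensions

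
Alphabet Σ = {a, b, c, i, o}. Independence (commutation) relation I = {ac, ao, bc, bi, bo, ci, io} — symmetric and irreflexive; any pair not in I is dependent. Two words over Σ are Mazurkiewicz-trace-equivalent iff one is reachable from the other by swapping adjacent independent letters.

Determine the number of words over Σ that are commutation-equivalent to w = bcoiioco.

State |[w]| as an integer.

#0=b has no predecessor
#1=c has no predecessor
#2=o depends on [1:c]
#3=i has no predecessor
#4=i depends on [3:i]
#5=o depends on [2:o]
#6=c depends on [5:o]
#7=o depends on [6:c]
sources: [0:b, 1:c, 3:i]
N(rest) = Σ N(rest − s) over sources s of rest; N(one piece) = 1:
  size 1 → [0]=1  [4]=1  [7]=1
  size 2 → [0,4]=2  [0,7]=2  [3,4]=1  [4,7]=2  [6,7]=1
  size 3 → [0,3,4]=3  [0,4,7]=6  [0,6,7]=3  [3,4,7]=3  [4,6,7]=3  [5,6,7]=1
  size 4 → [0,3,4,7]=12  [0,4,6,7]=12  [0,5,6,7]=4  [2,5,6,7]=1  [3,4,6,7]=6  [4,5,6,7]=4
  size 5 → [0,2,5,6,7]=5  [0,3,4,6,7]=30  [0,4,5,6,7]=20  [1,2,5,6,7]=1  [2,4,5,6,7]=5  [3,4,5,6,7]=10
  size 6 → [0,1,2,5,6,7]=6  [0,2,4,5,6,7]=30  [0,3,4,5,6,7]=60  [1,2,4,5,6,7]=6  [2,3,4,5,6,7]=15
  first=0(b) contributes 21
  first=1(c) contributes 105
  first=3(i) contributes 42
|[w]| = 168

168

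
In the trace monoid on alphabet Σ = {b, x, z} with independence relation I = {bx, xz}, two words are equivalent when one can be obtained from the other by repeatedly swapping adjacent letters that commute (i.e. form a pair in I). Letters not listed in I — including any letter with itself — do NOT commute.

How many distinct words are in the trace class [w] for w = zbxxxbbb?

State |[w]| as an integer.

56

drop 0:z onto floor
drop 1:b onto {0:z}
drop 2:x onto floor
drop 3:x onto {2:x}
drop 4:x onto {3:x}
drop 5:b onto {1:b}
drop 6:b onto {5:b}
drop 7:b onto {6:b}
ground layer = {0:z, 2:x}
drop-orders for the pieces not yet dropped (sum over which currently-grounded one goes next):
  1 to go: {4} 1  {7} 1
  2 to go: {3,4} 1  {4,7} 2  {6,7} 1
  3 to go: {2,3,4} 1  {3,4,7} 3  {4,6,7} 3  {5,6,7} 1
  4 to go: {1,5,6,7} 1  {2,3,4,7} 4  {3,4,6,7} 6  {4,5,6,7} 4
  5 to go: {0,1,5,6,7} 1  {1,4,5,6,7} 5  {2,3,4,6,7} 10  {3,4,5,6,7} 10
  6 to go: {0,1,4,5,6,7} 6  {1,3,4,5,6,7} 15  {2,3,4,5,6,7} 20
  if 0:z drops first: 35 orders
  if 2:x drops first: 21 orders
heap linearizations: 56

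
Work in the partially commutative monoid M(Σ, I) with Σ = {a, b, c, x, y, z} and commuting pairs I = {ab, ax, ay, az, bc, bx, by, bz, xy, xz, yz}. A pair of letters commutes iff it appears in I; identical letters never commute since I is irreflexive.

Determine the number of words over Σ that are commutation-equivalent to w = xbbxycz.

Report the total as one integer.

63

#0=x has no predecessor
#1=b has no predecessor
#2=b depends on [1:b]
#3=x depends on [0:x]
#4=y has no predecessor
#5=c depends on [3:x, 4:y]
#6=z depends on [5:c]
sources: [0:x, 1:b, 4:y]
N(rest) = Σ N(rest − s) over sources s of rest; N(one piece) = 1:
  size 1 → [2]=1  [6]=1
  size 2 → [1,2]=1  [2,6]=2  [5,6]=1
  size 3 → [1,2,6]=3  [2,5,6]=3  [3,5,6]=1  [4,5,6]=1
  size 4 → [0,3,5,6]=1  [1,2,5,6]=6  [2,3,5,6]=4  [2,4,5,6]=4  [3,4,5,6]=2
  size 5 → [0,2,3,5,6]=5  [0,3,4,5,6]=3  [1,2,3,5,6]=10  [1,2,4,5,6]=10  [2,3,4,5,6]=10
  first=0(x) contributes 30
  first=1(b) contributes 18
  first=4(y) contributes 15
|[w]| = 63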